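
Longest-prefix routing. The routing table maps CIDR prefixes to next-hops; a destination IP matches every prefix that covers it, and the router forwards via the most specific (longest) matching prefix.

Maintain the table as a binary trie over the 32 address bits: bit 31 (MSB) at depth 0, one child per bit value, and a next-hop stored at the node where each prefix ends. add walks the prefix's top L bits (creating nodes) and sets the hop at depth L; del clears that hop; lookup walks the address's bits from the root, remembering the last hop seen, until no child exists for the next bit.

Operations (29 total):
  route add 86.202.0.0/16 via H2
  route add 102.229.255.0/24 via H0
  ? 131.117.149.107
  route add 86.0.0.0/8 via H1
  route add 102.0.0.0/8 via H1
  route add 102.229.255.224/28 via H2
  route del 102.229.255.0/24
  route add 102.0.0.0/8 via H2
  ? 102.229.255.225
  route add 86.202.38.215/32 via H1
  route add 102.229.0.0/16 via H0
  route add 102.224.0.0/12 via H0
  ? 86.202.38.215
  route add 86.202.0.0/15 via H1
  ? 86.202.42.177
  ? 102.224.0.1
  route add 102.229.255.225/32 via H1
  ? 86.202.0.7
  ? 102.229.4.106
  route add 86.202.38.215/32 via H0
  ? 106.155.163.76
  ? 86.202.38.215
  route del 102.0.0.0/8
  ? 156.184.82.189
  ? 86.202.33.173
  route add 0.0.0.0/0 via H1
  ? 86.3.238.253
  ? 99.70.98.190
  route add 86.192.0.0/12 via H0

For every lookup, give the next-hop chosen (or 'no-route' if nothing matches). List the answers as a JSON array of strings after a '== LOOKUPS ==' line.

Process each operation:
  + 86.202.0.0/16 (H2) depth=16
  + 102.229.255.0/24 (H0) depth=24
  lookup 131.117.149.107: bits ε walk d0:- -> no-route
  + 86.0.0.0/8 (H1) depth=8
  + 102.0.0.0/8 (H1) depth=8
  + 102.229.255.224/28 (H2) depth=28
  del 102.229.255.0/24 (clear depth 24)
  + 102.0.0.0/8 (H2) depth=8
  lookup 102.229.255.225: bits 0110011011100101111111111110 walk d0:-→d1:-→d2:-→d3:-→d4:-→d5:-→d6:-→d7:-→d8:H2→d9:-→d10:-→d11:-→d12:-→d13:-→d14:-→d15:-→d16:-→d17:-→d18:-→d19:-→d20:-→d21:-→d22:-→d23:-→d24:-→d25:-→d26:-→d27:-→d28:H2 -> H2
  + 86.202.38.215/32 (H1) depth=32
  + 102.229.0.0/16 (H0) depth=16
  + 102.224.0.0/12 (H0) depth=12
  lookup 86.202.38.215: bits 01010110110010100010011011010111 walk d0:-→d1:-→d2:-→d3:-→d4:-→d5:-→d6:-→d7:-→d8:H1→d9:-→d10:-→d11:-→d12:-→d13:-→d14:-→d15:-→d16:H2→d17:-→d18:-→d19:-→d20:-→d21:-→d22:-→d23:-→d24:-→d25:-→d26:-→d27:-→d28:-→d29:-→d30:-→d31:-→d32:H1 -> H1
  + 86.202.0.0/15 (H1) depth=15
  lookup 86.202.42.177: bits 01010110110010100010 walk d0:-→d1:-→d2:-→d3:-→d4:-→d5:-→d6:-→d7:-→d8:H1→d9:-→d10:-→d11:-→d12:-→d13:-→d14:-→d15:H1→d16:H2→d17:-→d18:-→d19:-→d20:- -> H2
  lookup 102.224.0.1: bits 0110011011100 walk d0:-→d1:-→d2:-→d3:-→d4:-→d5:-→d6:-→d7:-→d8:H2→d9:-→d10:-→d11:-→d12:H0→d13:- -> H0
  + 102.229.255.225/32 (H1) depth=32
  lookup 86.202.0.7: bits 010101101100101000 walk d0:-→d1:-→d2:-→d3:-→d4:-→d5:-→d6:-→d7:-→d8:H1→d9:-→d10:-→d11:-→d12:-→d13:-→d14:-→d15:H1→d16:H2→d17:-→d18:- -> H2
  lookup 102.229.4.106: bits 0110011011100101 walk d0:-→d1:-→d2:-→d3:-→d4:-→d5:-→d6:-→d7:-→d8:H2→d9:-→d10:-→d11:-→d12:H0→d13:-→d14:-→d15:-→d16:H0 -> H0
  + 86.202.38.215/32 (H0) depth=32
  lookup 106.155.163.76: bits 0110 walk d0:-→d1:-→d2:-→d3:-→d4:- -> no-route
  lookup 86.202.38.215: bits 01010110110010100010011011010111 walk d0:-→d1:-→d2:-→d3:-→d4:-→d5:-→d6:-→d7:-→d8:H1→d9:-→d10:-→d11:-→d12:-→d13:-→d14:-→d15:H1→d16:H2→d17:-→d18:-→d19:-→d20:-→d21:-→d22:-→d23:-→d24:-→d25:-→d26:-→d27:-→d28:-→d29:-→d30:-→d31:-→d32:H0 -> H0
  del 102.0.0.0/8 (clear depth 8)
  lookup 156.184.82.189: bits ε walk d0:- -> no-route
  lookup 86.202.33.173: bits 010101101100101000100 walk d0:-→d1:-→d2:-→d3:-→d4:-→d5:-→d6:-→d7:-→d8:H1→d9:-→d10:-→d11:-→d12:-→d13:-→d14:-→d15:H1→d16:H2→d17:-→d18:-→d19:-→d20:-→d21:- -> H2
  + 0.0.0.0/0 (H1) depth=0
  lookup 86.3.238.253: bits 01010110 walk d0:H1→d1:-→d2:-→d3:-→d4:-→d5:-→d6:-→d7:-→d8:H1 -> H1
  lookup 99.70.98.190: bits 01100 walk d0:H1→d1:-→d2:-→d3:-→d4:-→d5:- -> H1
  + 86.192.0.0/12 (H0) depth=12

== LOOKUPS ==
["no-route","H2","H1","H2","H0","H2","H0","no-route","H0","no-route","H2","H1","H1"]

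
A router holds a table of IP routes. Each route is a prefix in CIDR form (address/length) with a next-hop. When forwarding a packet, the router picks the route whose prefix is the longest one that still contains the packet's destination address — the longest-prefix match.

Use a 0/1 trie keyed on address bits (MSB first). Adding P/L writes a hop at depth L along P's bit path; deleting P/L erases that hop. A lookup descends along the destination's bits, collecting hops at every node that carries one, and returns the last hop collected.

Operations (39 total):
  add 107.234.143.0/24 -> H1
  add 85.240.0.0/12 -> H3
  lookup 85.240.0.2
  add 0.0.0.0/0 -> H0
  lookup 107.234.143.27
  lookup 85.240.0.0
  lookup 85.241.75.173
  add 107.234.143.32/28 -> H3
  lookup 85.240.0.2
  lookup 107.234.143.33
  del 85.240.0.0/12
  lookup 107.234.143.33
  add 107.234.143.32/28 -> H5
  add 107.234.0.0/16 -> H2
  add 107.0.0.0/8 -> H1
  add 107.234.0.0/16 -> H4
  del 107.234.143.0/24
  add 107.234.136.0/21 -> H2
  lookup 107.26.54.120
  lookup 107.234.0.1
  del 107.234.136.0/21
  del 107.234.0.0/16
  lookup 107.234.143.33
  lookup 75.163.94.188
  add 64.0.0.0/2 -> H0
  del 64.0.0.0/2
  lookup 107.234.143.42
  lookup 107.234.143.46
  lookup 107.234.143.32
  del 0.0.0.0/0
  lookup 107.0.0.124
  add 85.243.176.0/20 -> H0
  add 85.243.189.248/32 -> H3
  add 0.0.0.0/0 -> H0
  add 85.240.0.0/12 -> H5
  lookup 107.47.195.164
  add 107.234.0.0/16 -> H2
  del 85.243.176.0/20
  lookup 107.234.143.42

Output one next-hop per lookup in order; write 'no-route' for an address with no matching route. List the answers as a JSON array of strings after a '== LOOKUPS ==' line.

Process each operation:
  + 107.234.143.0/24 (H1) depth=24
  + 85.240.0.0/12 (H3) depth=12
  ? 85.240.0.2  path d0:-→d1:-→d2:-→d3:-→d4:-→d5:-→d6:-→d7:-→d8:-→d9:-→d10:-→d11:-→d12:H3  best=H3
  + 0.0.0.0/0 (H0) depth=0
  ? 107.234.143.27  path d0:H0→d1:-→d2:-→d3:-→d4:-→d5:-→d6:-→d7:-→d8:-→d9:-→d10:-→d11:-→d12:-→d13:-→d14:-→d15:-→d16:-→d17:-→d18:-→d19:-→d20:-→d21:-→d22:-→d23:-→d24:H1  best=H1
  ? 85.240.0.0  path d0:H0→d1:-→d2:-→d3:-→d4:-→d5:-→d6:-→d7:-→d8:-→d9:-→d10:-→d11:-→d12:H3  best=H3
  ? 85.241.75.173  path d0:H0→d1:-→d2:-→d3:-→d4:-→d5:-→d6:-→d7:-→d8:-→d9:-→d10:-→d11:-→d12:H3  best=H3
  + 107.234.143.32/28 (H3) depth=28
  ? 85.240.0.2  path d0:H0→d1:-→d2:-→d3:-→d4:-→d5:-→d6:-→d7:-→d8:-→d9:-→d10:-→d11:-→d12:H3  best=H3
  ? 107.234.143.33  path d0:H0→d1:-→d2:-→d3:-→d4:-→d5:-→d6:-→d7:-→d8:-→d9:-→d10:-→d11:-→d12:-→d13:-→d14:-→d15:-→d16:-→d17:-→d18:-→d19:-→d20:-→d21:-→d22:-→d23:-→d24:H1→d25:-→d26:-→d27:-→d28:H3  best=H3
  - 85.240.0.0/12 clear@12
  ? 107.234.143.33  path d0:H0→d1:-→d2:-→d3:-→d4:-→d5:-→d6:-→d7:-→d8:-→d9:-→d10:-→d11:-→d12:-→d13:-→d14:-→d15:-→d16:-→d17:-→d18:-→d19:-→d20:-→d21:-→d22:-→d23:-→d24:H1→d25:-→d26:-→d27:-→d28:H3  best=H3
  + 107.234.143.32/28 (H5) depth=28
  + 107.234.0.0/16 (H2) depth=16
  + 107.0.0.0/8 (H1) depth=8
  + 107.234.0.0/16 (H4) depth=16
  - 107.234.143.0/24 clear@24
  + 107.234.136.0/21 (H2) depth=21
  ? 107.26.54.120  path d0:H0→d1:-→d2:-→d3:-→d4:-→d5:-→d6:-→d7:-→d8:H1  best=H1
  ? 107.234.0.1  path d0:H0→d1:-→d2:-→d3:-→d4:-→d5:-→d6:-→d7:-→d8:H1→d9:-→d10:-→d11:-→d12:-→d13:-→d14:-→d15:-→d16:H4  best=H4
  - 107.234.136.0/21 clear@21
  - 107.234.0.0/16 clear@16
  ? 107.234.143.33  path d0:H0→d1:-→d2:-→d3:-→d4:-→d5:-→d6:-→d7:-→d8:H1→d9:-→d10:-→d11:-→d12:-→d13:-→d14:-→d15:-→d16:-→d17:-→d18:-→d19:-→d20:-→d21:-→d22:-→d23:-→d24:-→d25:-→d26:-→d27:-→d28:H5  best=H5
  ? 75.163.94.188  path d0:H0→d1:-→d2:-→d3:-  best=H0
  + 64.0.0.0/2 (H0) depth=2
  - 64.0.0.0/2 clear@2
  ? 107.234.143.42  path d0:H0→d1:-→d2:-→d3:-→d4:-→d5:-→d6:-→d7:-→d8:H1→d9:-→d10:-→d11:-→d12:-→d13:-→d14:-→d15:-→d16:-→d17:-→d18:-→d19:-→d20:-→d21:-→d22:-→d23:-→d24:-→d25:-→d26:-→d27:-→d28:H5  best=H5
  ? 107.234.143.46  path d0:H0→d1:-→d2:-→d3:-→d4:-→d5:-→d6:-→d7:-→d8:H1→d9:-→d10:-→d11:-→d12:-→d13:-→d14:-→d15:-→d16:-→d17:-→d18:-→d19:-→d20:-→d21:-→d22:-→d23:-→d24:-→d25:-→d26:-→d27:-→d28:H5  best=H5
  ? 107.234.143.32  path d0:H0→d1:-→d2:-→d3:-→d4:-→d5:-→d6:-→d7:-→d8:H1→d9:-→d10:-→d11:-→d12:-→d13:-→d14:-→d15:-→d16:-→d17:-→d18:-→d19:-→d20:-→d21:-→d22:-→d23:-→d24:-→d25:-→d26:-→d27:-→d28:H5  best=H5
  - 0.0.0.0/0 clear@0
  ? 107.0.0.124  path d0:-→d1:-→d2:-→d3:-→d4:-→d5:-→d6:-→d7:-→d8:H1  best=H1
  + 85.243.176.0/20 (H0) depth=20
  + 85.243.189.248/32 (H3) depth=32
  + 0.0.0.0/0 (H0) depth=0
  + 85.240.0.0/12 (H5) depth=12
  ? 107.47.195.164  path d0:H0→d1:-→d2:-→d3:-→d4:-→d5:-→d6:-→d7:-→d8:H1  best=H1
  + 107.234.0.0/16 (H2) depth=16
  - 85.243.176.0/20 clear@20
  ? 107.234.143.42  path d0:H0→d1:-→d2:-→d3:-→d4:-→d5:-→d6:-→d7:-→d8:H1→d9:-→d10:-→d11:-→d12:-→d13:-→d14:-→d15:-→d16:H2→d17:-→d18:-→d19:-→d20:-→d21:-→d22:-→d23:-→d24:-→d25:-→d26:-→d27:-→d28:H5  best=H5

== LOOKUPS ==
["H3","H1","H3","H3","H3","H3","H3","H1","H4","H5","H0","H5","H5","H5","H1","H1","H5"]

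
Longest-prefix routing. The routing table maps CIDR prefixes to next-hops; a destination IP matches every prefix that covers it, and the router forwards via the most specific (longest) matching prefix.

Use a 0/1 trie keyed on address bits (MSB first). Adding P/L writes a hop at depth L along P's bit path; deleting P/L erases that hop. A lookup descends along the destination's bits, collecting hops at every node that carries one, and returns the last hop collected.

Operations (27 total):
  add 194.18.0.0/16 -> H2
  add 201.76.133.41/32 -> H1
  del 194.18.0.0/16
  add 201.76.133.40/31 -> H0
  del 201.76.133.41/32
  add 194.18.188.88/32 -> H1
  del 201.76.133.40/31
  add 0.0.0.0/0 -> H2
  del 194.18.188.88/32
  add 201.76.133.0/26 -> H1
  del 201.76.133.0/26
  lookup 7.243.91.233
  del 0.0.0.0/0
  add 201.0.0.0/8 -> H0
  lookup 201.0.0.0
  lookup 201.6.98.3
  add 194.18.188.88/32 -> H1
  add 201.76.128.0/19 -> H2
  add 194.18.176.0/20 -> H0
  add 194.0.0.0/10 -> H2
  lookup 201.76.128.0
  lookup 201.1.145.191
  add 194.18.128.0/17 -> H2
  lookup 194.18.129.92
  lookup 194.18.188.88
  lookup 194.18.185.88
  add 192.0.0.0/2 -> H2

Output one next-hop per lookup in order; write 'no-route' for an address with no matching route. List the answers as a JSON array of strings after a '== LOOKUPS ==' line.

Trace:
  + 194.18.0.0/16 (H2) depth=16
  + 201.76.133.41/32 (H1) depth=32
  del 194.18.0.0/16 (clear depth 16)
  + 201.76.133.40/31 (H0) depth=31
  del 201.76.133.41/32 (clear depth 32)
  + 194.18.188.88/32 (H1) depth=32
  del 201.76.133.40/31 (clear depth 31)
  + 0.0.0.0/0 (H2) depth=0
  del 194.18.188.88/32 (clear depth 32)
  + 201.76.133.0/26 (H1) depth=26
  del 201.76.133.0/26 (clear depth 26)
  Q 7.243.91.233: descend ε ; hops seen [H2] ; pick H2
  del 0.0.0.0/0 (clear depth 0)
  + 201.0.0.0/8 (H0) depth=8
  Q 201.0.0.0: descend 110010010 ; hops seen [H0] ; pick H0
  Q 201.6.98.3: descend 110010010 ; hops seen [H0] ; pick H0
  + 194.18.188.88/32 (H1) depth=32
  + 201.76.128.0/19 (H2) depth=19
  + 194.18.176.0/20 (H0) depth=20
  + 194.0.0.0/10 (H2) depth=10
  Q 201.76.128.0: descend 110010010100110010000 ; hops seen [H0,H2] ; pick H2
  Q 201.1.145.191: descend 110010010 ; hops seen [H0] ; pick H0
  + 194.18.128.0/17 (H2) depth=17
  Q 194.18.129.92: descend 110000100001001010 ; hops seen [H2,H2] ; pick H2
  Q 194.18.188.88: descend 11000010000100101011110001011000 ; hops seen [H2,H2,H0,H1] ; pick H1
  Q 194.18.185.88: descend 110000100001001010111 ; hops seen [H2,H2,H0] ; pick H0
  + 192.0.0.0/2 (H2) depth=2

== LOOKUPS ==
["H2","H0","H0","H2","H0","H2","H1","H0"]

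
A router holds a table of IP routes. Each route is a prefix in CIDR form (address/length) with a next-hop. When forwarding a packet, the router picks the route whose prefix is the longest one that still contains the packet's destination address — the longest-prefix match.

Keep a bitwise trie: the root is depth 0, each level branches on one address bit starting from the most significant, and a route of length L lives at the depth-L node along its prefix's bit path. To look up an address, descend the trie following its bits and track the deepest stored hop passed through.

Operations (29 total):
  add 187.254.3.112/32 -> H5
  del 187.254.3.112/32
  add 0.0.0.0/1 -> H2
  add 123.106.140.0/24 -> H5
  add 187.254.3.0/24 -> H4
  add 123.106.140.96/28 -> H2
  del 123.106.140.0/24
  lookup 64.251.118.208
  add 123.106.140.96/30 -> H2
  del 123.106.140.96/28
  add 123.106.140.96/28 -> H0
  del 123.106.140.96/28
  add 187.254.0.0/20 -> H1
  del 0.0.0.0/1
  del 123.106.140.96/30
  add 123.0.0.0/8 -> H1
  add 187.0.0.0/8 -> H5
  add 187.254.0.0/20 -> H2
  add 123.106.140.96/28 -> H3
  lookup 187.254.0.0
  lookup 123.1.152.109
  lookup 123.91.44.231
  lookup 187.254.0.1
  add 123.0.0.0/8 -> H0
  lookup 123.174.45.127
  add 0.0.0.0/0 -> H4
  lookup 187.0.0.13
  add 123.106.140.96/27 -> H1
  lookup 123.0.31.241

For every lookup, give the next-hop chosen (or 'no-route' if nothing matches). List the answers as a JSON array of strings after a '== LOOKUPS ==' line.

Apply in order:
  + 187.254.3.112/32 (H5) depth=32
  del 187.254.3.112/32 (clear depth 32)
  + 0.0.0.0/1 (H2) depth=1
  + 123.106.140.0/24 (H5) depth=24
  + 187.254.3.0/24 (H4) depth=24
  + 123.106.140.96/28 (H2) depth=28
  del 123.106.140.0/24 (clear depth 24)
  lookup 64.251.118.208: bits 01 walk d0:-→d1:H2→d2:- -> H2
  + 123.106.140.96/30 (H2) depth=30
  del 123.106.140.96/28 (clear depth 28)
  + 123.106.140.96/28 (H0) depth=28
  del 123.106.140.96/28 (clear depth 28)
  + 187.254.0.0/20 (H1) depth=20
  del 0.0.0.0/1 (clear depth 1)
  del 123.106.140.96/30 (clear depth 30)
  + 123.0.0.0/8 (H1) depth=8
  + 187.0.0.0/8 (H5) depth=8
  + 187.254.0.0/20 (H2) depth=20
  + 123.106.140.96/28 (H3) depth=28
  lookup 187.254.0.0: bits 1011101111111110000000 walk d0:-→d1:-→d2:-→d3:-→d4:-→d5:-→d6:-→d7:-→d8:H5→d9:-→d10:-→d11:-→d12:-→d13:-→d14:-→d15:-→d16:-→d17:-→d18:-→d19:-→d20:H2→d21:-→d22:- -> H2
  lookup 123.1.152.109: bits 011110110 walk d0:-→d1:-→d2:-→d3:-→d4:-→d5:-→d6:-→d7:-→d8:H1→d9:- -> H1
  lookup 123.91.44.231: bits 0111101101 walk d0:-→d1:-→d2:-→d3:-→d4:-→d5:-→d6:-→d7:-→d8:H1→d9:-→d10:- -> H1
  lookup 187.254.0.1: bits 1011101111111110000000 walk d0:-→d1:-→d2:-→d3:-→d4:-→d5:-→d6:-→d7:-→d8:H5→d9:-→d10:-→d11:-→d12:-→d13:-→d14:-→d15:-→d16:-→d17:-→d18:-→d19:-→d20:H2→d21:-→d22:- -> H2
  + 123.0.0.0/8 (H0) depth=8
  lookup 123.174.45.127: bits 01111011 walk d0:-→d1:-→d2:-→d3:-→d4:-→d5:-→d6:-→d7:-→d8:H0 -> H0
  + 0.0.0.0/0 (H4) depth=0
  lookup 187.0.0.13: bits 10111011 walk d0:H4→d1:-→d2:-→d3:-→d4:-→d5:-→d6:-→d7:-→d8:H5 -> H5
  + 123.106.140.96/27 (H1) depth=27
  lookup 123.0.31.241: bits 011110110 walk d0:H4→d1:-→d2:-→d3:-→d4:-→d5:-→d6:-→d7:-→d8:H0→d9:- -> H0

== LOOKUPS ==
["H2","H2","H1","H1","H2","H0","H5","H0"]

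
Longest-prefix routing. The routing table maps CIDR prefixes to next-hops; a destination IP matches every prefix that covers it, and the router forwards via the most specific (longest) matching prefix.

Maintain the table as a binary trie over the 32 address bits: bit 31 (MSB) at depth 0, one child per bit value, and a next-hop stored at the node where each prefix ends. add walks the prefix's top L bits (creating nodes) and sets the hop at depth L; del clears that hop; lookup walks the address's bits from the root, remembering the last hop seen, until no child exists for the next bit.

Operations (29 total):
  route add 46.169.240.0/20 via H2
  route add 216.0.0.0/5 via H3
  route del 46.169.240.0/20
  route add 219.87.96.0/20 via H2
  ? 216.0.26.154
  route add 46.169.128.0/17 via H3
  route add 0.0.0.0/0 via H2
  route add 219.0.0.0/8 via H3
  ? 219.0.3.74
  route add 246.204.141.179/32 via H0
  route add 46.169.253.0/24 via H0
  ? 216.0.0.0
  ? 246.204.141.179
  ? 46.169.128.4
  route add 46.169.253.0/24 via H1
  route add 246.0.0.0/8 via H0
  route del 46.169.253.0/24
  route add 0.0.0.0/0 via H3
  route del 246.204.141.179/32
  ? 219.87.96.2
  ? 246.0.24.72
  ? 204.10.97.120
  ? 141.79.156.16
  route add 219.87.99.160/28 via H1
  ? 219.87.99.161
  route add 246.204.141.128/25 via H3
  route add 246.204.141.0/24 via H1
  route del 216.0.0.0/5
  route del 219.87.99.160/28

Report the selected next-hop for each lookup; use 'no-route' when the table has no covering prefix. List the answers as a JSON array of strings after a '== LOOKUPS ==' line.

Process each operation:
  add 46.169.240.0/20 -> H2 at depth 20
  add 216.0.0.0/5 -> H3 at depth 5
  - 46.169.240.0/20 clear@20
  add 219.87.96.0/20 -> H2 at depth 20
  ? 216.0.26.154  path d0:-→d1:-→d2:-→d3:-→d4:-→d5:H3→d6:-  best=H3
  add 46.169.128.0/17 -> H3 at depth 17
  add 0.0.0.0/0 -> H2 at depth 0
  add 219.0.0.0/8 -> H3 at depth 8
  ? 219.0.3.74  path d0:H2→d1:-→d2:-→d3:-→d4:-→d5:H3→d6:-→d7:-→d8:H3→d9:-  best=H3
  add 246.204.141.179/32 -> H0 at depth 32
  add 46.169.253.0/24 -> H0 at depth 24
  ? 216.0.0.0  path d0:H2→d1:-→d2:-→d3:-→d4:-→d5:H3→d6:-  best=H3
  ? 246.204.141.179  path d0:H2→d1:-→d2:-→d3:-→d4:-→d5:-→d6:-→d7:-→d8:-→d9:-→d10:-→d11:-→d12:-→d13:-→d14:-→d15:-→d16:-→d17:-→d18:-→d19:-→d20:-→d21:-→d22:-→d23:-→d24:-→d25:-→d26:-→d27:-→d28:-→d29:-→d30:-→d31:-→d32:H0  best=H0
  ? 46.169.128.4  path d0:H2→d1:-→d2:-→d3:-→d4:-→d5:-→d6:-→d7:-→d8:-→d9:-→d10:-→d11:-→d12:-→d13:-→d14:-→d15:-→d16:-→d17:H3  best=H3
  add 46.169.253.0/24 -> H1 at depth 24
  add 246.0.0.0/8 -> H0 at depth 8
  - 46.169.253.0/24 clear@24
  add 0.0.0.0/0 -> H3 at depth 0
  - 246.204.141.179/32 clear@32
  ? 219.87.96.2  path d0:H3→d1:-→d2:-→d3:-→d4:-→d5:H3→d6:-→d7:-→d8:H3→d9:-→d10:-→d11:-→d12:-→d13:-→d14:-→d15:-→d16:-→d17:-→d18:-→d19:-→d20:H2  best=H2
  ? 246.0.24.72  path d0:H3→d1:-→d2:-→d3:-→d4:-→d5:-→d6:-→d7:-→d8:H0  best=H0
  ? 204.10.97.120  path d0:H3→d1:-→d2:-→d3:-  best=H3
  ? 141.79.156.16  path d0:H3→d1:-  best=H3
  add 219.87.99.160/28 -> H1 at depth 28
  ? 219.87.99.161  path d0:H3→d1:-→d2:-→d3:-→d4:-→d5:H3→d6:-→d7:-→d8:H3→d9:-→d10:-→d11:-→d12:-→d13:-→d14:-→d15:-→d16:-→d17:-→d18:-→d19:-→d20:H2→d21:-→d22:-→d23:-→d24:-→d25:-→d26:-→d27:-→d28:H1  best=H1
  add 246.204.141.128/25 -> H3 at depth 25
  add 246.204.141.0/24 -> H1 at depth 24
  - 216.0.0.0/5 clear@5
  - 219.87.99.160/28 clear@28

== LOOKUPS ==
["H3","H3","H3","H0","H3","H2","H0","H3","H3","H1"]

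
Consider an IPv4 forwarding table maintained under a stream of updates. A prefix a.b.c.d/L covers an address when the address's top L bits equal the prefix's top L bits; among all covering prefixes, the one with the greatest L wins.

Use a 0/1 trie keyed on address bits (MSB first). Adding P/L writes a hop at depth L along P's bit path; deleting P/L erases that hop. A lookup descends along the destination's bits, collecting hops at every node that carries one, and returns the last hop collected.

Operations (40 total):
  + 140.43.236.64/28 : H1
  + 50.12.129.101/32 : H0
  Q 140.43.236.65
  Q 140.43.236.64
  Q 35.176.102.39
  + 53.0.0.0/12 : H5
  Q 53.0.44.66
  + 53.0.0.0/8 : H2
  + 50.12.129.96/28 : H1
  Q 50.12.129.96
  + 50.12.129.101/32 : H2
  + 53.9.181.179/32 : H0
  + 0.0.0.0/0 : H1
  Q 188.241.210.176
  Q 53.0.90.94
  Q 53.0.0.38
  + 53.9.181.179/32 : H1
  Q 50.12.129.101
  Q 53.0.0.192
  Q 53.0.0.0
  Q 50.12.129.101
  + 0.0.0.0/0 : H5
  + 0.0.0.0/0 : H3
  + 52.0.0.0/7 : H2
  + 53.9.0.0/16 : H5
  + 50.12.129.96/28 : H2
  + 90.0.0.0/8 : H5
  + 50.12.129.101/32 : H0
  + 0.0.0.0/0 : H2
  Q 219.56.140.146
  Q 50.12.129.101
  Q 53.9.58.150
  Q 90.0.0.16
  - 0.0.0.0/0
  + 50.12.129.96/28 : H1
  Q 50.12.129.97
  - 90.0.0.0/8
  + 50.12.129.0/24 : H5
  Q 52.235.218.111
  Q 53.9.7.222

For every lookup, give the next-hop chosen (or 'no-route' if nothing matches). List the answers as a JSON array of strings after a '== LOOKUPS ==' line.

Apply in order:
  + 140.43.236.64/28 (H1) depth=28
  + 50.12.129.101/32 (H0) depth=32
  ? 140.43.236.65  path d0:-→d1:-→d2:-→d3:-→d4:-→d5:-→d6:-→d7:-→d8:-→d9:-→d10:-→d11:-→d12:-→d13:-→d14:-→d15:-→d16:-→d17:-→d18:-→d19:-→d20:-→d21:-→d22:-→d23:-→d24:-→d25:-→d26:-→d27:-→d28:H1  best=H1
  ? 140.43.236.64  path d0:-→d1:-→d2:-→d3:-→d4:-→d5:-→d6:-→d7:-→d8:-→d9:-→d10:-→d11:-→d12:-→d13:-→d14:-→d15:-→d16:-→d17:-→d18:-→d19:-→d20:-→d21:-→d22:-→d23:-→d24:-→d25:-→d26:-→d27:-→d28:H1  best=H1
  ? 35.176.102.39  path d0:-→d1:-→d2:-→d3:-  best=no-route
  + 53.0.0.0/12 (H5) depth=12
  ? 53.0.44.66  path d0:-→d1:-→d2:-→d3:-→d4:-→d5:-→d6:-→d7:-→d8:-→d9:-→d10:-→d11:-→d12:H5  best=H5
  + 53.0.0.0/8 (H2) depth=8
  + 50.12.129.96/28 (H1) depth=28
  ? 50.12.129.96  path d0:-→d1:-→d2:-→d3:-→d4:-→d5:-→d6:-→d7:-→d8:-→d9:-→d10:-→d11:-→d12:-→d13:-→d14:-→d15:-→d16:-→d17:-→d18:-→d19:-→d20:-→d21:-→d22:-→d23:-→d24:-→d25:-→d26:-→d27:-→d28:H1→d29:-  best=H1
  + 50.12.129.101/32 (H2) depth=32
  + 53.9.181.179/32 (H0) depth=32
  + 0.0.0.0/0 (H1) depth=0
  ? 188.241.210.176  path d0:H1→d1:-→d2:-  best=H1
  ? 53.0.90.94  path d0:H1→d1:-→d2:-→d3:-→d4:-→d5:-→d6:-→d7:-→d8:H2→d9:-→d10:-→d11:-→d12:H5  best=H5
  ? 53.0.0.38  path d0:H1→d1:-→d2:-→d3:-→d4:-→d5:-→d6:-→d7:-→d8:H2→d9:-→d10:-→d11:-→d12:H5  best=H5
  + 53.9.181.179/32 (H1) depth=32
  ? 50.12.129.101  path d0:H1→d1:-→d2:-→d3:-→d4:-→d5:-→d6:-→d7:-→d8:-→d9:-→d10:-→d11:-→d12:-→d13:-→d14:-→d15:-→d16:-→d17:-→d18:-→d19:-→d20:-→d21:-→d22:-→d23:-→d24:-→d25:-→d26:-→d27:-→d28:H1→d29:-→d30:-→d31:-→d32:H2  best=H2
  ? 53.0.0.192  path d0:H1→d1:-→d2:-→d3:-→d4:-→d5:-→d6:-→d7:-→d8:H2→d9:-→d10:-→d11:-→d12:H5  best=H5
  ? 53.0.0.0  path d0:H1→d1:-→d2:-→d3:-→d4:-→d5:-→d6:-→d7:-→d8:H2→d9:-→d10:-→d11:-→d12:H5  best=H5
  ? 50.12.129.101  path d0:H1→d1:-→d2:-→d3:-→d4:-→d5:-→d6:-→d7:-→d8:-→d9:-→d10:-→d11:-→d12:-→d13:-→d14:-→d15:-→d16:-→d17:-→d18:-→d19:-→d20:-→d21:-→d22:-→d23:-→d24:-→d25:-→d26:-→d27:-→d28:H1→d29:-→d30:-→d31:-→d32:H2  best=H2
  + 0.0.0.0/0 (H5) depth=0
  + 0.0.0.0/0 (H3) depth=0
  + 52.0.0.0/7 (H2) depth=7
  + 53.9.0.0/16 (H5) depth=16
  + 50.12.129.96/28 (H2) depth=28
  + 90.0.0.0/8 (H5) depth=8
  + 50.12.129.101/32 (H0) depth=32
  + 0.0.0.0/0 (H2) depth=0
  ? 219.56.140.146  path d0:H2→d1:-  best=H2
  ? 50.12.129.101  path d0:H2→d1:-→d2:-→d3:-→d4:-→d5:-→d6:-→d7:-→d8:-→d9:-→d10:-→d11:-→d12:-→d13:-→d14:-→d15:-→d16:-→d17:-→d18:-→d19:-→d20:-→d21:-→d22:-→d23:-→d24:-→d25:-→d26:-→d27:-→d28:H2→d29:-→d30:-→d31:-→d32:H0  best=H0
  ? 53.9.58.150  path d0:H2→d1:-→d2:-→d3:-→d4:-→d5:-→d6:-→d7:H2→d8:H2→d9:-→d10:-→d11:-→d12:H5→d13:-→d14:-→d15:-→d16:H5  best=H5
  ? 90.0.0.16  path d0:H2→d1:-→d2:-→d3:-→d4:-→d5:-→d6:-→d7:-→d8:H5  best=H5
  del 0.0.0.0/0 (clear depth 0)
  + 50.12.129.96/28 (H1) depth=28
  ? 50.12.129.97  path d0:-→d1:-→d2:-→d3:-→d4:-→d5:-→d6:-→d7:-→d8:-→d9:-→d10:-→d11:-→d12:-→d13:-→d14:-→d15:-→d16:-→d17:-→d18:-→d19:-→d20:-→d21:-→d22:-→d23:-→d24:-→d25:-→d26:-→d27:-→d28:H1→d29:-  best=H1
  del 90.0.0.0/8 (clear depth 8)
  + 50.12.129.0/24 (H5) depth=24
  ? 52.235.218.111  path d0:-→d1:-→d2:-→d3:-→d4:-→d5:-→d6:-→d7:H2  best=H2
  ? 53.9.7.222  path d0:-→d1:-→d2:-→d3:-→d4:-→d5:-→d6:-→d7:H2→d8:H2→d9:-→d10:-→d11:-→d12:H5→d13:-→d14:-→d15:-→d16:H5  best=H5

== LOOKUPS ==
["H1","H1","no-route","H5","H1","H1","H5","H5","H2","H5","H5","H2","H2","H0","H5","H5","H1","H2","H5"]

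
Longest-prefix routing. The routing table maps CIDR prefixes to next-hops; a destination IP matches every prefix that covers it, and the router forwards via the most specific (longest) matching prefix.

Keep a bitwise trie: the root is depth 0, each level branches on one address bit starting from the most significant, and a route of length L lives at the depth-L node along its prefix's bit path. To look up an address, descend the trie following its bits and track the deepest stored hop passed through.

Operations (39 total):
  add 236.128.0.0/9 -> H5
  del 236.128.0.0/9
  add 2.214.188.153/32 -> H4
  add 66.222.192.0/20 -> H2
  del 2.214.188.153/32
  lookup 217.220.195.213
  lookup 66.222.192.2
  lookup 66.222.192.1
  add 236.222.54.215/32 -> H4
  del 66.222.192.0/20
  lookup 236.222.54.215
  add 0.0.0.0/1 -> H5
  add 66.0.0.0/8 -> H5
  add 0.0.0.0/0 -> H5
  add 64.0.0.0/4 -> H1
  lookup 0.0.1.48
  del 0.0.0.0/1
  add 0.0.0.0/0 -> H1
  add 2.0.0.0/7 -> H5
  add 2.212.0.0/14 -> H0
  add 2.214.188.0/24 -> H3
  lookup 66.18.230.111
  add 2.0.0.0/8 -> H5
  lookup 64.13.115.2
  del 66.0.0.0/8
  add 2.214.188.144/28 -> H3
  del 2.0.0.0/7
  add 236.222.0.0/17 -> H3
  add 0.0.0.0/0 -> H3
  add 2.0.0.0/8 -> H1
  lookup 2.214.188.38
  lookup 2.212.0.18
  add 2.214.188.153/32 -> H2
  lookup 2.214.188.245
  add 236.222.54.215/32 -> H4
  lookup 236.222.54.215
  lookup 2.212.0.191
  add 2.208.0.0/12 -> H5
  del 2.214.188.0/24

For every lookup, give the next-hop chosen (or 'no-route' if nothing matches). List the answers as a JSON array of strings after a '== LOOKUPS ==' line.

Trace:
  add 236.128.0.0/9 -> H5 at depth 9
  del 236.128.0.0/9 (clear depth 9)
  add 2.214.188.153/32 -> H4 at depth 32
  add 66.222.192.0/20 -> H2 at depth 20
  del 2.214.188.153/32 (clear depth 32)
  ? 217.220.195.213  path d0:-→d1:-→d2:-  best=no-route
  ? 66.222.192.2  path d0:-→d1:-→d2:-→d3:-→d4:-→d5:-→d6:-→d7:-→d8:-→d9:-→d10:-→d11:-→d12:-→d13:-→d14:-→d15:-→d16:-→d17:-→d18:-→d19:-→d20:H2  best=H2
  ? 66.222.192.1  path d0:-→d1:-→d2:-→d3:-→d4:-→d5:-→d6:-→d7:-→d8:-→d9:-→d10:-→d11:-→d12:-→d13:-→d14:-→d15:-→d16:-→d17:-→d18:-→d19:-→d20:H2  best=H2
  add 236.222.54.215/32 -> H4 at depth 32
  del 66.222.192.0/20 (clear depth 20)
  ? 236.222.54.215  path d0:-→d1:-→d2:-→d3:-→d4:-→d5:-→d6:-→d7:-→d8:-→d9:-→d10:-→d11:-→d12:-→d13:-→d14:-→d15:-→d16:-→d17:-→d18:-→d19:-→d20:-→d21:-→d22:-→d23:-→d24:-→d25:-→d26:-→d27:-→d28:-→d29:-→d30:-→d31:-→d32:H4  best=H4
  add 0.0.0.0/1 -> H5 at depth 1
  add 66.0.0.0/8 -> H5 at depth 8
  add 0.0.0.0/0 -> H5 at depth 0
  add 64.0.0.0/4 -> H1 at depth 4
  ? 0.0.1.48  path d0:H5→d1:H5→d2:-→d3:-→d4:-→d5:-→d6:-  best=H5
  del 0.0.0.0/1 (clear depth 1)
  add 0.0.0.0/0 -> H1 at depth 0
  add 2.0.0.0/7 -> H5 at depth 7
  add 2.212.0.0/14 -> H0 at depth 14
  add 2.214.188.0/24 -> H3 at depth 24
  ? 66.18.230.111  path d0:H1→d1:-→d2:-→d3:-→d4:H1→d5:-→d6:-→d7:-→d8:H5  best=H5
  add 2.0.0.0/8 -> H5 at depth 8
  ? 64.13.115.2  path d0:H1→d1:-→d2:-→d3:-→d4:H1→d5:-→d6:-  best=H1
  del 66.0.0.0/8 (clear depth 8)
  add 2.214.188.144/28 -> H3 at depth 28
  del 2.0.0.0/7 (clear depth 7)
  add 236.222.0.0/17 -> H3 at depth 17
  add 0.0.0.0/0 -> H3 at depth 0
  add 2.0.0.0/8 -> H1 at depth 8
  ? 2.214.188.38  path d0:H3→d1:-→d2:-→d3:-→d4:-→d5:-→d6:-→d7:-→d8:H1→d9:-→d10:-→d11:-→d12:-→d13:-→d14:H0→d15:-→d16:-→d17:-→d18:-→d19:-→d20:-→d21:-→d22:-→d23:-→d24:H3  best=H3
  ? 2.212.0.18  path d0:H3→d1:-→d2:-→d3:-→d4:-→d5:-→d6:-→d7:-→d8:H1→d9:-→d10:-→d11:-→d12:-→d13:-→d14:H0  best=H0
  add 2.214.188.153/32 -> H2 at depth 32
  ? 2.214.188.245  path d0:H3→d1:-→d2:-→d3:-→d4:-→d5:-→d6:-→d7:-→d8:H1→d9:-→d10:-→d11:-→d12:-→d13:-→d14:H0→d15:-→d16:-→d17:-→d18:-→d19:-→d20:-→d21:-→d22:-→d23:-→d24:H3→d25:-  best=H3
  add 236.222.54.215/32 -> H4 at depth 32
  ? 236.222.54.215  path d0:H3→d1:-→d2:-→d3:-→d4:-→d5:-→d6:-→d7:-→d8:-→d9:-→d10:-→d11:-→d12:-→d13:-→d14:-→d15:-→d16:-→d17:H3→d18:-→d19:-→d20:-→d21:-→d22:-→d23:-→d24:-→d25:-→d26:-→d27:-→d28:-→d29:-→d30:-→d31:-→d32:H4  best=H4
  ? 2.212.0.191  path d0:H3→d1:-→d2:-→d3:-→d4:-→d5:-→d6:-→d7:-→d8:H1→d9:-→d10:-→d11:-→d12:-→d13:-→d14:H0  best=H0
  add 2.208.0.0/12 -> H5 at depth 12
  del 2.214.188.0/24 (clear depth 24)

== LOOKUPS ==
["no-route","H2","H2","H4","H5","H5","H1","H3","H0","H3","H4","H0"]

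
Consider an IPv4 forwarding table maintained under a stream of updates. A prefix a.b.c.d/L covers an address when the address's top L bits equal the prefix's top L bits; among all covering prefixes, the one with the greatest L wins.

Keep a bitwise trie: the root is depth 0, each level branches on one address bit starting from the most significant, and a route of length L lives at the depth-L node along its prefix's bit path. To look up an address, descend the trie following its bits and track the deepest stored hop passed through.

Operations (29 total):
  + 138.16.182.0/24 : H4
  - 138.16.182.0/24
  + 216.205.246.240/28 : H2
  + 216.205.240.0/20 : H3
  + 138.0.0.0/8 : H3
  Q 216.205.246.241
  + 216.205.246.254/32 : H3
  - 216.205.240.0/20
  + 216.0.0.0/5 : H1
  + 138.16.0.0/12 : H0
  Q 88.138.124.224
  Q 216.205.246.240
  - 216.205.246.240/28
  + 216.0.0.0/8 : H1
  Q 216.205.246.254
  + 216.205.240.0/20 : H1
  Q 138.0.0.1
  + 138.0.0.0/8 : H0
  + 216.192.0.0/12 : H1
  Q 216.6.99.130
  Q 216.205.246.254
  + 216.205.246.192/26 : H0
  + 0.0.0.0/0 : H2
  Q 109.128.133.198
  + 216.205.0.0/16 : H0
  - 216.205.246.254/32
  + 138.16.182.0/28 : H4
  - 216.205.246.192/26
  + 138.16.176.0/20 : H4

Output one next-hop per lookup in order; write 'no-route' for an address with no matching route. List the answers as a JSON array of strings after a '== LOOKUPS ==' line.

Apply in order:
  + 138.16.182.0/24 (H4) depth=24
  del 138.16.182.0/24 (clear depth 24)
  + 216.205.246.240/28 (H2) depth=28
  + 216.205.240.0/20 (H3) depth=20
  + 138.0.0.0/8 (H3) depth=8
  lookup 216.205.246.241: bits 1101100011001101111101101111 walk d0:-→d1:-→d2:-→d3:-→d4:-→d5:-→d6:-→d7:-→d8:-→d9:-→d10:-→d11:-→d12:-→d13:-→d14:-→d15:-→d16:-→d17:-→d18:-→d19:-→d20:H3→d21:-→d22:-→d23:-→d24:-→d25:-→d26:-→d27:-→d28:H2 -> H2
  + 216.205.246.254/32 (H3) depth=32
  del 216.205.240.0/20 (clear depth 20)
  + 216.0.0.0/5 (H1) depth=5
  + 138.16.0.0/12 (H0) depth=12
  lookup 88.138.124.224: bits ε walk d0:- -> no-route
  lookup 216.205.246.240: bits 1101100011001101111101101111 walk d0:-→d1:-→d2:-→d3:-→d4:-→d5:H1→d6:-→d7:-→d8:-→d9:-→d10:-→d11:-→d12:-→d13:-→d14:-→d15:-→d16:-→d17:-→d18:-→d19:-→d20:-→d21:-→d22:-→d23:-→d24:-→d25:-→d26:-→d27:-→d28:H2 -> H2
  del 216.205.246.240/28 (clear depth 28)
  + 216.0.0.0/8 (H1) depth=8
  lookup 216.205.246.254: bits 11011000110011011111011011111110 walk d0:-→d1:-→d2:-→d3:-→d4:-→d5:H1→d6:-→d7:-→d8:H1→d9:-→d10:-→d11:-→d12:-→d13:-→d14:-→d15:-→d16:-→d17:-→d18:-→d19:-→d20:-→d21:-→d22:-→d23:-→d24:-→d25:-→d26:-→d27:-→d28:-→d29:-→d30:-→d31:-→d32:H3 -> H3
  + 216.205.240.0/20 (H1) depth=20
  lookup 138.0.0.1: bits 10001010000 walk d0:-→d1:-→d2:-→d3:-→d4:-→d5:-→d6:-→d7:-→d8:H3→d9:-→d10:-→d11:- -> H3
  + 138.0.0.0/8 (H0) depth=8
  + 216.192.0.0/12 (H1) depth=12
  lookup 216.6.99.130: bits 11011000 walk d0:-→d1:-→d2:-→d3:-→d4:-→d5:H1→d6:-→d7:-→d8:H1 -> H1
  lookup 216.205.246.254: bits 11011000110011011111011011111110 walk d0:-→d1:-→d2:-→d3:-→d4:-→d5:H1→d6:-→d7:-→d8:H1→d9:-→d10:-→d11:-→d12:H1→d13:-→d14:-→d15:-→d16:-→d17:-→d18:-→d19:-→d20:H1→d21:-→d22:-→d23:-→d24:-→d25:-→d26:-→d27:-→d28:-→d29:-→d30:-→d31:-→d32:H3 -> H3
  + 216.205.246.192/26 (H0) depth=26
  + 0.0.0.0/0 (H2) depth=0
  lookup 109.128.133.198: bits ε walk d0:H2 -> H2
  + 216.205.0.0/16 (H0) depth=16
  del 216.205.246.254/32 (clear depth 32)
  + 138.16.182.0/28 (H4) depth=28
  del 216.205.246.192/26 (clear depth 26)
  + 138.16.176.0/20 (H4) depth=20

== LOOKUPS ==
["H2","no-route","H2","H3","H3","H1","H3","H2"]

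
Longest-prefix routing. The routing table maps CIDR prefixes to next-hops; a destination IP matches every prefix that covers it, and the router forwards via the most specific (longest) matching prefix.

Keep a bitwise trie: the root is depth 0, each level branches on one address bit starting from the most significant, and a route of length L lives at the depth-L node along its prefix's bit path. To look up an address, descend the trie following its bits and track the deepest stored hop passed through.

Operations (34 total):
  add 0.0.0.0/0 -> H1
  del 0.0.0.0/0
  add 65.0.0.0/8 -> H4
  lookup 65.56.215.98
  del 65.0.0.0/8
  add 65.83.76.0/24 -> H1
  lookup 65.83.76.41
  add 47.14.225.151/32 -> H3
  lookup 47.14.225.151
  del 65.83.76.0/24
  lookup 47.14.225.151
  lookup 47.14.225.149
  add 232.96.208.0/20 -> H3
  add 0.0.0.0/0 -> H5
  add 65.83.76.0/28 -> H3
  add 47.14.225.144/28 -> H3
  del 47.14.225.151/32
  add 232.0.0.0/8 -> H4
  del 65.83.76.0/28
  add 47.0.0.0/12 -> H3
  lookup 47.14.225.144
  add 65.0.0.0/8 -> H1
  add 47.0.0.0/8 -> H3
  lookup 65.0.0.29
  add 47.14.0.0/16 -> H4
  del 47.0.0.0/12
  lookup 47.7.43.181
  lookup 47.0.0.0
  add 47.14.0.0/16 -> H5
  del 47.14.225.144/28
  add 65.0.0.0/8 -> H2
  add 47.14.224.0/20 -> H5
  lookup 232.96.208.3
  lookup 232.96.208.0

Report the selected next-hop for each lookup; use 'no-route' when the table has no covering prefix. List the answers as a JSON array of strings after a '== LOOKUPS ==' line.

Apply in order:
  add 0.0.0.0/0 -> H1 at depth 0
  del 0.0.0.0/0 (clear depth 0)
  add 65.0.0.0/8 -> H4 at depth 8
  ? 65.56.215.98  path d0:-→d1:-→d2:-→d3:-→d4:-→d5:-→d6:-→d7:-→d8:H4  best=H4
  del 65.0.0.0/8 (clear depth 8)
  add 65.83.76.0/24 -> H1 at depth 24
  ? 65.83.76.41  path d0:-→d1:-→d2:-→d3:-→d4:-→d5:-→d6:-→d7:-→d8:-→d9:-→d10:-→d11:-→d12:-→d13:-→d14:-→d15:-→d16:-→d17:-→d18:-→d19:-→d20:-→d21:-→d22:-→d23:-→d24:H1  best=H1
  add 47.14.225.151/32 -> H3 at depth 32
  ? 47.14.225.151  path d0:-→d1:-→d2:-→d3:-→d4:-→d5:-→d6:-→d7:-→d8:-→d9:-→d10:-→d11:-→d12:-→d13:-→d14:-→d15:-→d16:-→d17:-→d18:-→d19:-→d20:-→d21:-→d22:-→d23:-→d24:-→d25:-→d26:-→d27:-→d28:-→d29:-→d30:-→d31:-→d32:H3  best=H3
  del 65.83.76.0/24 (clear depth 24)
  ? 47.14.225.151  path d0:-→d1:-→d2:-→d3:-→d4:-→d5:-→d6:-→d7:-→d8:-→d9:-→d10:-→d11:-→d12:-→d13:-→d14:-→d15:-→d16:-→d17:-→d18:-→d19:-→d20:-→d21:-→d22:-→d23:-→d24:-→d25:-→d26:-→d27:-→d28:-→d29:-→d30:-→d31:-→d32:H3  best=H3
  ? 47.14.225.149  path d0:-→d1:-→d2:-→d3:-→d4:-→d5:-→d6:-→d7:-→d8:-→d9:-→d10:-→d11:-→d12:-→d13:-→d14:-→d15:-→d16:-→d17:-→d18:-→d19:-→d20:-→d21:-→d22:-→d23:-→d24:-→d25:-→d26:-→d27:-→d28:-→d29:-→d30:-  best=no-route
  add 232.96.208.0/20 -> H3 at depth 20
  add 0.0.0.0/0 -> H5 at depth 0
  add 65.83.76.0/28 -> H3 at depth 28
  add 47.14.225.144/28 -> H3 at depth 28
  del 47.14.225.151/32 (clear depth 32)
  add 232.0.0.0/8 -> H4 at depth 8
  del 65.83.76.0/28 (clear depth 28)
  add 47.0.0.0/12 -> H3 at depth 12
  ? 47.14.225.144  path d0:H5→d1:-→d2:-→d3:-→d4:-→d5:-→d6:-→d7:-→d8:-→d9:-→d10:-→d11:-→d12:H3→d13:-→d14:-→d15:-→d16:-→d17:-→d18:-→d19:-→d20:-→d21:-→d22:-→d23:-→d24:-→d25:-→d26:-→d27:-→d28:H3→d29:-  best=H3
  add 65.0.0.0/8 -> H1 at depth 8
  add 47.0.0.0/8 -> H3 at depth 8
  ? 65.0.0.29  path d0:H5→d1:-→d2:-→d3:-→d4:-→d5:-→d6:-→d7:-→d8:H1→d9:-  best=H1
  add 47.14.0.0/16 -> H4 at depth 16
  del 47.0.0.0/12 (clear depth 12)
  ? 47.7.43.181  path d0:H5→d1:-→d2:-→d3:-→d4:-→d5:-→d6:-→d7:-→d8:H3→d9:-→d10:-→d11:-→d12:-  best=H3
  ? 47.0.0.0  path d0:H5→d1:-→d2:-→d3:-→d4:-→d5:-→d6:-→d7:-→d8:H3→d9:-→d10:-→d11:-→d12:-  best=H3
  add 47.14.0.0/16 -> H5 at depth 16
  del 47.14.225.144/28 (clear depth 28)
  add 65.0.0.0/8 -> H2 at depth 8
  add 47.14.224.0/20 -> H5 at depth 20
  ? 232.96.208.3  path d0:H5→d1:-→d2:-→d3:-→d4:-→d5:-→d6:-→d7:-→d8:H4→d9:-→d10:-→d11:-→d12:-→d13:-→d14:-→d15:-→d16:-→d17:-→d18:-→d19:-→d20:H3  best=H3
  ? 232.96.208.0  path d0:H5→d1:-→d2:-→d3:-→d4:-→d5:-→d6:-→d7:-→d8:H4→d9:-→d10:-→d11:-→d12:-→d13:-→d14:-→d15:-→d16:-→d17:-→d18:-→d19:-→d20:H3  best=H3

== LOOKUPS ==
["H4","H1","H3","H3","no-route","H3","H1","H3","H3","H3","H3"]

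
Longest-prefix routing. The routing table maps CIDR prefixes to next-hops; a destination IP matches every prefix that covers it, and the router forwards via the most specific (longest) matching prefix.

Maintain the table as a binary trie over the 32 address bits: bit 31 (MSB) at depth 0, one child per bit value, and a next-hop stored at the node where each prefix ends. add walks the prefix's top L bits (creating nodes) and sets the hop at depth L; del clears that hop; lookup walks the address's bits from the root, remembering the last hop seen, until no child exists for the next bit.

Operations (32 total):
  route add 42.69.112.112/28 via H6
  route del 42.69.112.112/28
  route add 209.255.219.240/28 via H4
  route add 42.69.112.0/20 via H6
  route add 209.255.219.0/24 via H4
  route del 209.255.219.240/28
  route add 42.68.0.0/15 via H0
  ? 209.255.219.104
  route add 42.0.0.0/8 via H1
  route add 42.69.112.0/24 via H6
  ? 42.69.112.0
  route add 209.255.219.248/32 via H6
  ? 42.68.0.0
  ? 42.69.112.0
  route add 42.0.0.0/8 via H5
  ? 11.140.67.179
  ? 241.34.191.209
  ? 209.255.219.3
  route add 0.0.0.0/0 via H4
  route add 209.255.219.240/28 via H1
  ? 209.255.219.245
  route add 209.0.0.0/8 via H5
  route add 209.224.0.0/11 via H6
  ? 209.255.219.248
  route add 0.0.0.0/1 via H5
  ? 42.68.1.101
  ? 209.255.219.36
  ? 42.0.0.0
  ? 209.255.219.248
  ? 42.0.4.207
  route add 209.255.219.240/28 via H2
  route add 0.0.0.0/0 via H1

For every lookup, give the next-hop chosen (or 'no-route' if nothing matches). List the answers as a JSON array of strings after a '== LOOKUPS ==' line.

Process each operation:
  + 42.69.112.112/28 (H6) depth=28
  del 42.69.112.112/28 (clear depth 28)
  + 209.255.219.240/28 (H4) depth=28
  + 42.69.112.0/20 (H6) depth=20
  + 209.255.219.0/24 (H4) depth=24
  del 209.255.219.240/28 (clear depth 28)
  + 42.68.0.0/15 (H0) depth=15
  ? 209.255.219.104  path d0:-→d1:-→d2:-→d3:-→d4:-→d5:-→d6:-→d7:-→d8:-→d9:-→d10:-→d11:-→d12:-→d13:-→d14:-→d15:-→d16:-→d17:-→d18:-→d19:-→d20:-→d21:-→d22:-→d23:-→d24:H4  best=H4
  + 42.0.0.0/8 (H1) depth=8
  + 42.69.112.0/24 (H6) depth=24
  ? 42.69.112.0  path d0:-→d1:-→d2:-→d3:-→d4:-→d5:-→d6:-→d7:-→d8:H1→d9:-→d10:-→d11:-→d12:-→d13:-→d14:-→d15:H0→d16:-→d17:-→d18:-→d19:-→d20:H6→d21:-→d22:-→d23:-→d24:H6→d25:-  best=H6
  + 209.255.219.248/32 (H6) depth=32
  ? 42.68.0.0  path d0:-→d1:-→d2:-→d3:-→d4:-→d5:-→d6:-→d7:-→d8:H1→d9:-→d10:-→d11:-→d12:-→d13:-→d14:-→d15:H0  best=H0
  ? 42.69.112.0  path d0:-→d1:-→d2:-→d3:-→d4:-→d5:-→d6:-→d7:-→d8:H1→d9:-→d10:-→d11:-→d12:-→d13:-→d14:-→d15:H0→d16:-→d17:-→d18:-→d19:-→d20:H6→d21:-→d22:-→d23:-→d24:H6→d25:-  best=H6
  + 42.0.0.0/8 (H5) depth=8
  ? 11.140.67.179  path d0:-→d1:-→d2:-  best=no-route
  ? 241.34.191.209  path d0:-→d1:-→d2:-  best=no-route
  ? 209.255.219.3  path d0:-→d1:-→d2:-→d3:-→d4:-→d5:-→d6:-→d7:-→d8:-→d9:-→d10:-→d11:-→d12:-→d13:-→d14:-→d15:-→d16:-→d17:-→d18:-→d19:-→d20:-→d21:-→d22:-→d23:-→d24:H4  best=H4
  + 0.0.0.0/0 (H4) depth=0
  + 209.255.219.240/28 (H1) depth=28
  ? 209.255.219.245  path d0:H4→d1:-→d2:-→d3:-→d4:-→d5:-→d6:-→d7:-→d8:-→d9:-→d10:-→d11:-→d12:-→d13:-→d14:-→d15:-→d16:-→d17:-→d18:-→d19:-→d20:-→d21:-→d22:-→d23:-→d24:H4→d25:-→d26:-→d27:-→d28:H1  best=H1
  + 209.0.0.0/8 (H5) depth=8
  + 209.224.0.0/11 (H6) depth=11
  ? 209.255.219.248  path d0:H4→d1:-→d2:-→d3:-→d4:-→d5:-→d6:-→d7:-→d8:H5→d9:-→d10:-→d11:H6→d12:-→d13:-→d14:-→d15:-→d16:-→d17:-→d18:-→d19:-→d20:-→d21:-→d22:-→d23:-→d24:H4→d25:-→d26:-→d27:-→d28:H1→d29:-→d30:-→d31:-→d32:H6  best=H6
  + 0.0.0.0/1 (H5) depth=1
  ? 42.68.1.101  path d0:H4→d1:H5→d2:-→d3:-→d4:-→d5:-→d6:-→d7:-→d8:H5→d9:-→d10:-→d11:-→d12:-→d13:-→d14:-→d15:H0  best=H0
  ? 209.255.219.36  path d0:H4→d1:-→d2:-→d3:-→d4:-→d5:-→d6:-→d7:-→d8:H5→d9:-→d10:-→d11:H6→d12:-→d13:-→d14:-→d15:-→d16:-→d17:-→d18:-→d19:-→d20:-→d21:-→d22:-→d23:-→d24:H4  best=H4
  ? 42.0.0.0  path d0:H4→d1:H5→d2:-→d3:-→d4:-→d5:-→d6:-→d7:-→d8:H5→d9:-  best=H5
  ? 209.255.219.248  path d0:H4→d1:-→d2:-→d3:-→d4:-→d5:-→d6:-→d7:-→d8:H5→d9:-→d10:-→d11:H6→d12:-→d13:-→d14:-→d15:-→d16:-→d17:-→d18:-→d19:-→d20:-→d21:-→d22:-→d23:-→d24:H4→d25:-→d26:-→d27:-→d28:H1→d29:-→d30:-→d31:-→d32:H6  best=H6
  ? 42.0.4.207  path d0:H4→d1:H5→d2:-→d3:-→d4:-→d5:-→d6:-→d7:-→d8:H5→d9:-  best=H5
  + 209.255.219.240/28 (H2) depth=28
  + 0.0.0.0/0 (H1) depth=0

== LOOKUPS ==
["H4","H6","H0","H6","no-route","no-route","H4","H1","H6","H0","H4","H5","H6","H5"]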